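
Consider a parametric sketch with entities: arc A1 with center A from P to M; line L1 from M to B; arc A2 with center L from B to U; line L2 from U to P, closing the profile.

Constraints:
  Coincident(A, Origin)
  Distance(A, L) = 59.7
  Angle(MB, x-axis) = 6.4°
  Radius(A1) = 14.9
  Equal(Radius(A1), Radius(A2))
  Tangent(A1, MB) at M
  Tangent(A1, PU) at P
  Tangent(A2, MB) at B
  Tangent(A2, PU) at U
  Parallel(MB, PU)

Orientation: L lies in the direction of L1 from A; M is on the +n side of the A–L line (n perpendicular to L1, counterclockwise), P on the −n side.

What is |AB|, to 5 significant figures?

61.531

The slot axis is L1's direction at 6.4°, so u = (cos 6.4°, sin 6.4°) = (0.99377, 0.11147) and n = (−sin 6.4°, cos 6.4°) = (-0.11147, 0.99377). A is at the origin and L lies 59.7 along u from A, so L = 59.7·u = (59.328, 6.6547). Tangency of A1 to both parallel lines with radius 14.9 puts M and P at A ± 14.9·n: M = (-1.6609, 14.807), P = (1.6609, -14.807). Equal radii place B and U the same way about L: B = L + 14.9·n = (57.667, 21.462), U = L − 14.9·n = (60.989, -8.1524). Then |AB| = |B − A| = 61.531.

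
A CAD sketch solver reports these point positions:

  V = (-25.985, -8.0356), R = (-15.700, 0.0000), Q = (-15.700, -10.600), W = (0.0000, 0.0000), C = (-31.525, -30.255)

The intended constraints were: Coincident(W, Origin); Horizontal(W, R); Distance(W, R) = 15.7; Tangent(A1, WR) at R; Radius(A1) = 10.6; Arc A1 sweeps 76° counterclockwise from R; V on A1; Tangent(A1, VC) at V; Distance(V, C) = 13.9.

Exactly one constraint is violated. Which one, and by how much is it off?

Distance(V, C) = 13.9 — off by 9.00.

W = (0.00, 0.00) ✓; W.y = 0.00, R.y = 0.00 ✓; |WR| = 15.70 ✓; ∠(QR, RW) = 90.00° ✓; |QR| = 10.60 ✓; bearing(Q→V) − bearing(Q→R) = 76.00° ✓; |QV| = 10.60 ✓; ∠(QV, VC) = 90.00° ✓; |VC| = 22.90 ✗.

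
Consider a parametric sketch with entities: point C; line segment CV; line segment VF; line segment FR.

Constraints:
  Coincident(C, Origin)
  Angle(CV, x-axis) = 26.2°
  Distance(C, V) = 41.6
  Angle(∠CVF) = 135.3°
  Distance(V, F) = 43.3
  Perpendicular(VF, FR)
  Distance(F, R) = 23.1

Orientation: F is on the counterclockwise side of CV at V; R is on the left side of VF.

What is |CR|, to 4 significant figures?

73.13

C is at the origin; CV runs at 26.2° with length 41.6, so V = 41.6·(cos 26.2°, sin 26.2°) = (37.33, 18.37). ∠CVF = 135.3°, so VF runs at 26.2° + (180° − 135.3°) = 70.90° from the x-axis; with |VF| = 43.3, F = V + 43.3·(cos 70.90°, sin 70.90°) = (51.49, 59.28). VF is perpendicular to FR; with |FR| = 23.1 on the left of VF, R = F + 23.1·(-0.9449, 0.3272) = (29.67, 66.84). Then |CR| = |R − C| = 73.13.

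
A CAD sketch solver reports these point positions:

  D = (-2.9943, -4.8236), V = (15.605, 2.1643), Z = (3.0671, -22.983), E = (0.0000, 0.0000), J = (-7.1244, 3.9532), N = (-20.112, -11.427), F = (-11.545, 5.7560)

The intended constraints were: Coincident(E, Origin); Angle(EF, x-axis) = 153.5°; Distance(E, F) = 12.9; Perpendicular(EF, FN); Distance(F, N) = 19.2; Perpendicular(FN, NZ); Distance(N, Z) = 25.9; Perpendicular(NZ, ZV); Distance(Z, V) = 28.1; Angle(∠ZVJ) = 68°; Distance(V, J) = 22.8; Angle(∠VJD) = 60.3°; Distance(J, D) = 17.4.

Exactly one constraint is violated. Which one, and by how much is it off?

Distance(J, D) = 17.4 — off by 7.70.

E = (0.00, 0.00) ✓; EF at 153.5° ✓; |EF| = 12.90 ✓; ∠(EF, FN) = 90.00° ✓; |FN| = 19.20 ✓; ∠(FN, NZ) = 90.00° ✓; |NZ| = 25.90 ✓; ∠(NZ, ZV) = 90.00° ✓; |ZV| = 28.10 ✓; ∠ZVJ = 68.00° ✓; |VJ| = 22.80 ✓; ∠VJD = 60.30° ✓; |JD| = 9.700 ✗.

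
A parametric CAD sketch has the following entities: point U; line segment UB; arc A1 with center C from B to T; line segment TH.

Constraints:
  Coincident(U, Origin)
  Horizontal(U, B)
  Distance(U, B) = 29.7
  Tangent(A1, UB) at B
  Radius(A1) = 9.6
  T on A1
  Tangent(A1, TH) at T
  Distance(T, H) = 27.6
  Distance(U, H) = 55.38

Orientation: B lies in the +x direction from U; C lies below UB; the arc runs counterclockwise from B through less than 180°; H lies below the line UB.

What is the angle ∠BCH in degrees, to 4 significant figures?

155.1°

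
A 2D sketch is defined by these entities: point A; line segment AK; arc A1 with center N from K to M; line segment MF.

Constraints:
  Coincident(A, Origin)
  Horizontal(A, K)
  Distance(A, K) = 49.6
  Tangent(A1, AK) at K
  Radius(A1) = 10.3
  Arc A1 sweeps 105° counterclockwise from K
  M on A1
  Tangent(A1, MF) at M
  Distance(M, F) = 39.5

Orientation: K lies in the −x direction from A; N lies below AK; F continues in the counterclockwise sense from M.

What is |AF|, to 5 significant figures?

71.037

A is at the origin; A and K share the same y with |AK| = 49.6 and K on the −x side, so K = (-49.600, 0.0000). A1 meets AK tangentially, so NK is at right angles to AK, so N = K + (0, -10.3) = (-49.600, -10.300). On A1, K sits at bearing 90° from N; a 105° counterclockwise sweep puts M at bearing 195°, so M = N + 10.3·(cos 195°, sin 195°) = (-59.549, -12.966). The tangent condition forces NM to be normal to MF, so MF runs along (−sin 195°, cos 195°); with |MF| = 39.5, F = (-49.326, -51.120). Then |AF| = |F − A| = 71.037.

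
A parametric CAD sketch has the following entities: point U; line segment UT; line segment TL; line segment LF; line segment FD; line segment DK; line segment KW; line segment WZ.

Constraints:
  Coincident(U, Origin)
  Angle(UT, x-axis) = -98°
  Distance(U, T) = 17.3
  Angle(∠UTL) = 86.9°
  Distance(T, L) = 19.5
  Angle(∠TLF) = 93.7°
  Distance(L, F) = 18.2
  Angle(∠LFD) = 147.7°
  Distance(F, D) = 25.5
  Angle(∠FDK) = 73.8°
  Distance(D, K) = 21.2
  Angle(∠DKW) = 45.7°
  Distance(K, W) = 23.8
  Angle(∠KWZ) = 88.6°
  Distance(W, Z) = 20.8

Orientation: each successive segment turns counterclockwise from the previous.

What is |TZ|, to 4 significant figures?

49.09

U is at the origin; UT runs at -98.0° with length 17.3, so T = (-2.408, -17.13). ∠UTL = 86.9° gives TL at -4.900° from the x-axis; with |TL| = 19.5, L = (17.02, -18.80). ∠TLF = 93.7° gives LF at 81.40° from the x-axis; with |LF| = 18.2, F = (19.74, -0.8019). ∠LFD = 147.7° gives FD at 113.7° from the x-axis; with |FD| = 25.5, D = (9.493, 22.55). ∠FDK = 73.8° gives DK at -140.1° from the x-axis; with |DK| = 21.2, K = (-6.771, 8.949). ∠DKW = 45.7° gives KW at -5.800° from the x-axis; with |KW| = 23.8, W = (16.91, 6.544). ∠KWZ = 88.6° gives WZ at 85.60° from the x-axis; with |WZ| = 20.8, Z = (18.50, 27.28). Then |TZ| = |Z − T| = 49.09.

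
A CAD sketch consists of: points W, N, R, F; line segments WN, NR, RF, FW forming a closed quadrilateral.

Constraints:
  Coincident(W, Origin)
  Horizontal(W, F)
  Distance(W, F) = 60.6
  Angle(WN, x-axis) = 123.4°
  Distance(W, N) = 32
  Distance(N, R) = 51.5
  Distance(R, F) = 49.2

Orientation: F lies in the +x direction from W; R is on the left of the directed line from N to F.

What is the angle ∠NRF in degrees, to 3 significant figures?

110°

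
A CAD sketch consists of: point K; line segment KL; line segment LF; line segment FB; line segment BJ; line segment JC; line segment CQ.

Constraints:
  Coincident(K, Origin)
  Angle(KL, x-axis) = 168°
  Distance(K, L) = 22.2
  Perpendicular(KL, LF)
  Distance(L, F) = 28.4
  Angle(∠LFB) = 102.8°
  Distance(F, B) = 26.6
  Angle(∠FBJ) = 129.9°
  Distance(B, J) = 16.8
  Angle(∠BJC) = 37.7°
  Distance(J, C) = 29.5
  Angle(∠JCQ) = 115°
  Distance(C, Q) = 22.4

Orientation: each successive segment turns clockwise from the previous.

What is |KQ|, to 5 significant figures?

49.322

K is at the origin; KL runs at 168.0° with length 22.2, so L = (-21.715, 4.6156). KL is perpendicular to LF, so LF runs at 78.000°; with |LF| = 28.4, F = (-15.810, 32.395). ∠LFB = 102.8° gives FB at 0.80000° from the x-axis; with |FB| = 26.6, B = (10.787, 32.766). ∠FBJ = 129.9° gives BJ at -49.300° from the x-axis; with |BJ| = 16.8, J = (21.742, 20.030). ∠BJC = 37.7° gives JC at 168.40° from the x-axis; with |JC| = 29.5, C = (-7.1550, 25.962). ∠JCQ = 115.0° gives CQ at 103.40° from the x-axis; with |CQ| = 22.4, Q = (-12.346, 47.752). Then |KQ| = |Q − K| = 49.322.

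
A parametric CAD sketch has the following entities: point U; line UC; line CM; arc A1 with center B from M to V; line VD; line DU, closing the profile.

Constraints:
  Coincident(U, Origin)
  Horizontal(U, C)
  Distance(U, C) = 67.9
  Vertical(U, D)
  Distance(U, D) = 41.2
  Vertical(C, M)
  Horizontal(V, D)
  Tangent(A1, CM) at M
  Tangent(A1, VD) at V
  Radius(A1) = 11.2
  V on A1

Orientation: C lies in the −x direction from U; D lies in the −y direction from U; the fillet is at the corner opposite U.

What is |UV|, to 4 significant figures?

70.09

The virtual corner opposite U is at (-67.90, -41.20). Tangency of A1 to CM means the radius BM is perpendicular to CM and tangency of A1 to VD means the radius BV is perpendicular to VD, with radius 11.2, so the center B sits 11.2 in from both sides at B = (-56.70, -30.00). That places the tangent points at M = (-67.90, -30.00) on CM and V = (-56.70, -41.20) on VD. Then |UV| = |V − U| = 70.09.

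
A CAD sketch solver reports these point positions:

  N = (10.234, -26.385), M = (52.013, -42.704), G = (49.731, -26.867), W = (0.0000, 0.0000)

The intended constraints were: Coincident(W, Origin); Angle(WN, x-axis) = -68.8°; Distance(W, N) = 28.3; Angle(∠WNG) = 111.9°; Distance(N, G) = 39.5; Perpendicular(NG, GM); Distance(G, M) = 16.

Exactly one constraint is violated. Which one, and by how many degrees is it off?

Perpendicular(NG, GM) — off by 8.90°.

W = (0.00, 0.00) ✓; WN at -68.80° ✓; |WN| = 28.30 ✓; ∠WNG = 111.9° ✓; |NG| = 39.50 ✓; ∠(NG, GM) = 81.10° ✗; |GM| = 16.00 ✓.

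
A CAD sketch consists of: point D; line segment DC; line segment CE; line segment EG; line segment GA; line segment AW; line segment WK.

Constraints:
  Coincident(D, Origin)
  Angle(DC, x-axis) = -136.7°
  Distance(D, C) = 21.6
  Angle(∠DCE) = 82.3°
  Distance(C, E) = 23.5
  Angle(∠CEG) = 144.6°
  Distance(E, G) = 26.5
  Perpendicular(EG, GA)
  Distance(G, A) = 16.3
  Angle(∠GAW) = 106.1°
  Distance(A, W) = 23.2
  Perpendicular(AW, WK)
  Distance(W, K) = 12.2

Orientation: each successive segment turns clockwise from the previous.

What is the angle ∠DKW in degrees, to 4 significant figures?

31.97°

D is at the origin; DC runs at -136.7° with length 21.6, so C = (-15.72, -14.81). ∠DCE = 82.3° gives CE at 125.6° from the x-axis; with |CE| = 23.5, E = (-29.40, 4.294). ∠CEG = 144.6° gives EG at 90.20° from the x-axis; with |EG| = 26.5, G = (-29.49, 30.79). The perpendicularity gives GA at right angles to EG, so GA runs at 0.2000°; with |GA| = 16.3, A = (-13.19, 30.85). ∠GAW = 106.1° gives AW at -73.70° from the x-axis; with |AW| = 23.2, W = (-6.681, 8.583). AW is perpendicular to WK, so WK runs at -163.7°; with |WK| = 12.2, K = (-18.39, 5.159). Then cos ∠DKW = KD·KW / (|KD||KW|), giving 31.97°.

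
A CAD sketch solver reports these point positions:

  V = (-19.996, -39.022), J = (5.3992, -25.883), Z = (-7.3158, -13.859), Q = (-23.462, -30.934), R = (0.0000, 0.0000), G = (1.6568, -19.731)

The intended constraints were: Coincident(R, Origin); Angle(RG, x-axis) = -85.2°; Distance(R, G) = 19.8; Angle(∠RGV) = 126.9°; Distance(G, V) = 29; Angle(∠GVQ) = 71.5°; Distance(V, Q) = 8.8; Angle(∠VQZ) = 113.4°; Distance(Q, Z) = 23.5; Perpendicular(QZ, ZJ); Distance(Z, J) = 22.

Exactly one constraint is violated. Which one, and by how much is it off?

Distance(Z, J) = 22 — off by 4.50.

R = (0.00, 0.00) ✓; RG at -85.20° ✓; |RG| = 19.80 ✓; ∠RGV = 126.9° ✓; |GV| = 29.00 ✓; ∠GVQ = 71.50° ✓; |VQ| = 8.799 ✓; ∠VQZ = 113.4° ✓; |QZ| = 23.50 ✓; ∠(QZ, ZJ) = 90.00° ✓; |ZJ| = 17.50 ✗.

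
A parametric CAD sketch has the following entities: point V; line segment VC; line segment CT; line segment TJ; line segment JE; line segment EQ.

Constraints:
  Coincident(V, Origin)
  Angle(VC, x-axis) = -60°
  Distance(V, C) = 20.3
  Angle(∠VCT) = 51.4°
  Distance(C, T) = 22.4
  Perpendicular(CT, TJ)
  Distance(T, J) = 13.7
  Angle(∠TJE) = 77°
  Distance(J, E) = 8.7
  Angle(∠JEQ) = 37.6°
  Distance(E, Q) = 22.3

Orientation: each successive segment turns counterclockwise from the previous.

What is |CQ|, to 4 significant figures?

34.29

V is at the origin; VC runs at -60.0° with length 20.3, so C = (10.15, -17.58). ∠VCT = 51.4° gives CT at 68.60° from the x-axis; with |CT| = 22.4, T = (18.32, 3.275). CT is perpendicular to TJ, so TJ runs at 158.6°; with |TJ| = 13.7, J = (5.568, 8.274). ∠TJE = 77.0° gives JE at -98.40° from the x-axis; with |JE| = 8.7, E = (4.297, -0.3325). ∠JEQ = 37.6° gives EQ at 44.00° from the x-axis; with |EQ| = 22.3, Q = (20.34, 15.16). Then |CQ| = |Q − C| = 34.29.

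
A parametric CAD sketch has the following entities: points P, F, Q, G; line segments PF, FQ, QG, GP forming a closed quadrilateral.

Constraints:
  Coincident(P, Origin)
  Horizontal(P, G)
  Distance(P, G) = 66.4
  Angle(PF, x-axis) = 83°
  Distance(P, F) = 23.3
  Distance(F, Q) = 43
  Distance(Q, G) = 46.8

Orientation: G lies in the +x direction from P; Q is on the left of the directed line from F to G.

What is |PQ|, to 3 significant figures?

58.3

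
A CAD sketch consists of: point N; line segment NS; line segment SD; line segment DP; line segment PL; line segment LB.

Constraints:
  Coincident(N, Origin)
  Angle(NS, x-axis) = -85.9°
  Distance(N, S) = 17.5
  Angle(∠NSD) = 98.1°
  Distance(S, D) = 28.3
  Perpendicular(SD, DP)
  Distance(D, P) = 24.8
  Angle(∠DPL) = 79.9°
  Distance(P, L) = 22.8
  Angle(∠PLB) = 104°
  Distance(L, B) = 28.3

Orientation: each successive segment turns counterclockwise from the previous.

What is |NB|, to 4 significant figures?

25.57

N is at the origin; NS runs at -85.9° with length 17.5, so S = (1.251, -17.46). ∠NSD = 98.1° gives SD at -4.000° from the x-axis; with |SD| = 28.3, D = (29.48, -19.43). The perpendicularity gives DP at right angles to SD, so DP runs at 86.00°; with |DP| = 24.8, P = (31.21, 5.310). ∠DPL = 79.9° gives PL at -173.9° from the x-axis; with |PL| = 22.8, L = (8.541, 2.887). ∠PLB = 104.0° gives LB at -97.90° from the x-axis; with |LB| = 28.3, B = (4.652, -25.14). Then |NB| = |B − N| = 25.57.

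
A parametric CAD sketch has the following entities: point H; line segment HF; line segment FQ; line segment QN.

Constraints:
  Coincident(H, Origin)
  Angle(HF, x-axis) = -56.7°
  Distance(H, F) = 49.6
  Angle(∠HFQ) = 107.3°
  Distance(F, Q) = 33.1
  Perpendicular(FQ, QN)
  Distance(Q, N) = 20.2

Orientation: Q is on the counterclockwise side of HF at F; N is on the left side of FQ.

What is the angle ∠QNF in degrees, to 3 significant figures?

58.6°

H is at the origin; HF runs at -56.7° with length 49.6, so F = 49.6·(cos -56.7°, sin -56.7°) = (27.2, -41.5). ∠HFQ = 107.3°, so FQ runs at -56.7° + (180° − 107.3°) = 16.0° from the x-axis; with |FQ| = 33.1, Q = F + 33.1·(cos 16.0°, sin 16.0°) = (59.0, -32.3). FQ is perpendicular to QN; with |QN| = 20.2 on the left of FQ, N = Q + 20.2·(-0.276, 0.961) = (53.5, -12.9). Then cos ∠QNF = NQ·NF / (|NQ||NF|), giving 58.6°.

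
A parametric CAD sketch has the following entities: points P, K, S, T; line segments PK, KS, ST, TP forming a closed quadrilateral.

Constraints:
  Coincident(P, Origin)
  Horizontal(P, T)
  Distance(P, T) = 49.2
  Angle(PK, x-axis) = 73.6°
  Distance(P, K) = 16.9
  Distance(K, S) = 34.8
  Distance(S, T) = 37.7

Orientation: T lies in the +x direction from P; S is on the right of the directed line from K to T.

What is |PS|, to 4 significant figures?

22.92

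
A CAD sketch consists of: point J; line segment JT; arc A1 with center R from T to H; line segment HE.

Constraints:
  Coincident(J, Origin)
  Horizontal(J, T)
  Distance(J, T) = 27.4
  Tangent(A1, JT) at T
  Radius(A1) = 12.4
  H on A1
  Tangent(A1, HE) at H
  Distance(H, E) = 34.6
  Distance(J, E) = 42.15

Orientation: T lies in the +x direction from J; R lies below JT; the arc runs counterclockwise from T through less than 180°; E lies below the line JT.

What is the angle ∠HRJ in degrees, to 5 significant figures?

7.2086°

Checks: J.y = 0.00, T.y = 0.00 ✓; |RH| = 12.40 ✓; ∠(RH, HE) = 90.00° ✓; |HE| = 34.60 ✓; |JE| = 42.15 ✓.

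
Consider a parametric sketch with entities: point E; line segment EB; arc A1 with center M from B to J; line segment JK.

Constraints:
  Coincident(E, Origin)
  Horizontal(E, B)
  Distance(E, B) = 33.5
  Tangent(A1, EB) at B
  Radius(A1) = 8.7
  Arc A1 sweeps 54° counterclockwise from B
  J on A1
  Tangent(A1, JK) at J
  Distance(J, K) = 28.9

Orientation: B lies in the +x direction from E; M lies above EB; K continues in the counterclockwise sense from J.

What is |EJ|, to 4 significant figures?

40.70

E is at the origin; EB is horizontal with |EB| = 33.5 and B on the +x side, so B = (33.50, 0.000). A1 meets EB tangentially, so MB is at right angles to EB, so M = B + (0, 8.7) = (33.50, 8.700). On A1, B sits at bearing -90° from M; a 54° counterclockwise sweep puts J at bearing -36°, so J = M + 8.7·(cos -36°, sin -36°) = (40.54, 3.586). Then |EJ| = |J − E| = 40.70.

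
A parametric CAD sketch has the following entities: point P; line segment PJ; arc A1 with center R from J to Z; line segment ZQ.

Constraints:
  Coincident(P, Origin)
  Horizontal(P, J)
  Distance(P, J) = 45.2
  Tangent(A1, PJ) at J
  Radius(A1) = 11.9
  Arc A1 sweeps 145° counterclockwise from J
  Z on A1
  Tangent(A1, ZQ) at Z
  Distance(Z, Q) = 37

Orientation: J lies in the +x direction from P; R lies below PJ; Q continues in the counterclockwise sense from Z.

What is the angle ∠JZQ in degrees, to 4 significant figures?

107.5°

P is at the origin; P and J share the same y with |PJ| = 45.2 and J on the +x side, so J = (45.20, 0.000). Tangency of A1 to PJ means the radius RJ is perpendicular to PJ, so R = J + (0, -11.9) = (45.20, -11.90). On A1, J sits at bearing 90° from R; a 145° counterclockwise sweep puts Z at bearing 235°, so Z = R + 11.9·(cos 235°, sin 235°) = (38.37, -21.65). Since A1 is tangent to ZQ there, RZ ⟂ ZQ, so ZQ runs along (−sin 235°, cos 235°); with |ZQ| = 37.0, Q = (68.68, -42.87). Then cos ∠JZQ = ZJ·ZQ / (|ZJ||ZQ|), giving 107.5°.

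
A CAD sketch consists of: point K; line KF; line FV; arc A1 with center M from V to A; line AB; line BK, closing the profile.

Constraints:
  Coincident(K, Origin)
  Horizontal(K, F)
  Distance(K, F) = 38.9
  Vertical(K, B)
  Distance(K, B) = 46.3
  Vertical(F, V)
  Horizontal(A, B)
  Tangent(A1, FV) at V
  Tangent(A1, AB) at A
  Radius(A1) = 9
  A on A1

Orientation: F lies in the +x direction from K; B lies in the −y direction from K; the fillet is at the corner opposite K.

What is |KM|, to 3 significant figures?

47.8

K is at the origin; KF is horizontal with |KF| = 38.9 and F on the +x side, so F = (38.9, 0.00). K and B share the same x with |KB| = 46.3 and B on the −y side, so B = (0.00, -46.3). The virtual corner opposite K is at (38.9, -46.3). Since A1 is tangent to FV there, MV ⟂ FV and the tangent condition forces MA to be normal to AB, with radius 9.0, so the center M sits 9.0 in from both sides at M = (29.9, -37.3). Then |KM| = |M − K| = 47.8.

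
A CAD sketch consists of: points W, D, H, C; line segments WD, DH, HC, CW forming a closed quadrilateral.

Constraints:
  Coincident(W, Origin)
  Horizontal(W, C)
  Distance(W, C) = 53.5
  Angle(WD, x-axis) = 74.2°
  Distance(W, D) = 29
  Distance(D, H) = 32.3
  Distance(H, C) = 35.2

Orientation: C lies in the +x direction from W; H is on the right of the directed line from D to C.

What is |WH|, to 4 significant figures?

18.59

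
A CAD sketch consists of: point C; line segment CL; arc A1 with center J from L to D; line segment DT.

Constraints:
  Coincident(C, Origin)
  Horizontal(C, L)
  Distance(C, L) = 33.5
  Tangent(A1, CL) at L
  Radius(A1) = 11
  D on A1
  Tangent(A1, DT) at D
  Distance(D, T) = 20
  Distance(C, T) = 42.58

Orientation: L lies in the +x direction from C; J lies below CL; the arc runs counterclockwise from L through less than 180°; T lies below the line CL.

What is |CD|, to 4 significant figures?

26.39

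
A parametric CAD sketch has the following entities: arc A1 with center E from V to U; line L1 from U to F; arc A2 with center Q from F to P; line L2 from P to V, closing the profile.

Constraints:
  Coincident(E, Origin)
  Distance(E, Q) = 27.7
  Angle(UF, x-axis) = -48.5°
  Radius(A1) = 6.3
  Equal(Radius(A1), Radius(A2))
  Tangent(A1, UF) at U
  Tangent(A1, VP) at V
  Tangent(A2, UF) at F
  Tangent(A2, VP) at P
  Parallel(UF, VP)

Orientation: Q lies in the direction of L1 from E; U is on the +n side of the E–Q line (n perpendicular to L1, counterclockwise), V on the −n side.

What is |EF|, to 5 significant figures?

28.407

The slot axis is L1's direction at -48.5°, so u = (cos -48.5°, sin -48.5°) = (0.66262, -0.74896) and n = (−sin -48.5°, cos -48.5°) = (0.74896, 0.66262). E is at the origin and Q lies 27.7 along u from E, so Q = 27.7·u = (18.355, -20.746). Tangency of A1 to both parallel lines with radius 6.3 puts U and V at E ± 6.3·n: U = (4.7184, 4.1745), V = (-4.7184, -4.1745). Equal radii place F and P the same way about Q: F = Q + 6.3·n = (23.073, -16.572), P = Q − 6.3·n = (13.636, -24.921). Then |EF| = |F − E| = 28.407.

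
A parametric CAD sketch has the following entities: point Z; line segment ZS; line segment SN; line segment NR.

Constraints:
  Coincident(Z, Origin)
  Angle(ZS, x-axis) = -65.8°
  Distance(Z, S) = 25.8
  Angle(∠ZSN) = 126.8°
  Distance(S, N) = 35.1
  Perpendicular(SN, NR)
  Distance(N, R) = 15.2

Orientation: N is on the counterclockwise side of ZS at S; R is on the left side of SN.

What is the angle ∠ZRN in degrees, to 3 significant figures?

96.2°

∠ZSN = 126.8°, so SN runs at -65.8° + (180° − 126.8°) = -12.6° from the x-axis; with |SN| = 35.1, N = S + 35.1·(cos -12.6°, sin -12.6°) = (44.8, -31.2). SN ⟂ NR; with |NR| = 15.2 on the left of SN, R = N + 15.2·(0.218, 0.976) = (48.1, -16.4). Then cos ∠ZRN = RZ·RN / (|RZ||RN|), giving 96.2°.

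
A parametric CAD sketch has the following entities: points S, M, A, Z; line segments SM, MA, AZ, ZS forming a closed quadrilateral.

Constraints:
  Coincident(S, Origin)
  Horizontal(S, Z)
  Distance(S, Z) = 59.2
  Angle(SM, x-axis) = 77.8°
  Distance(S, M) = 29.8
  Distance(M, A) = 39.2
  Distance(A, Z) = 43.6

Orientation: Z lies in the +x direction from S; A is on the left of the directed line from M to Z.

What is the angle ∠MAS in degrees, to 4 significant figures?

25.72°

Checks: SM at 77.80° ✓; |MA| = 39.20 ✓; |AZ| = 43.60 ✓.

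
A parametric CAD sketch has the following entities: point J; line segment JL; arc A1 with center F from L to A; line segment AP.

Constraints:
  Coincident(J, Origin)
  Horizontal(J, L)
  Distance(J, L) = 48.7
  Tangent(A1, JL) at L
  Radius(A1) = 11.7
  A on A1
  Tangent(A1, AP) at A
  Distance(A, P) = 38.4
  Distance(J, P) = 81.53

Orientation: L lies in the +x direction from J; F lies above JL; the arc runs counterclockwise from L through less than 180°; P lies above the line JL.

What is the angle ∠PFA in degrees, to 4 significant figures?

73.05°

J is at the origin; J and L share the same y with |JL| = 48.7 and L on the +x side, so L = (48.70, 0.000). The tangent condition forces FL to be normal to JL, so F = L + (0, 11.7) = (48.70, 11.70). Since FA ⟂ AP (tangency), |FP| = √(11.7² + 38.4²) = 40.14 regardless of where A sits on A1. So P lies on both circle(J, 81.53) and circle(F, 40.14); the above-JL intersection is P = (65.94, 47.95). A is the foot of the tangent from P: A = (60.27, 9.974).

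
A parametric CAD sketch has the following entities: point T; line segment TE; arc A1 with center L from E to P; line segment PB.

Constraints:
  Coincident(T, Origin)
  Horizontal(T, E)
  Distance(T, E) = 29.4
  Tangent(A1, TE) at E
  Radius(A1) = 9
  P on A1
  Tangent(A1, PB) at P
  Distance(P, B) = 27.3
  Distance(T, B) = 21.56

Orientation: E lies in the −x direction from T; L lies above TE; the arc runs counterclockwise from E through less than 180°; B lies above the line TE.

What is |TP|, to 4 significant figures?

23.33

Checks: |LP| = 9.000 ✓; ∠(LP, PB) = 90.00° ✓; |PB| = 27.30 ✓; |TB| = 21.56 ✓.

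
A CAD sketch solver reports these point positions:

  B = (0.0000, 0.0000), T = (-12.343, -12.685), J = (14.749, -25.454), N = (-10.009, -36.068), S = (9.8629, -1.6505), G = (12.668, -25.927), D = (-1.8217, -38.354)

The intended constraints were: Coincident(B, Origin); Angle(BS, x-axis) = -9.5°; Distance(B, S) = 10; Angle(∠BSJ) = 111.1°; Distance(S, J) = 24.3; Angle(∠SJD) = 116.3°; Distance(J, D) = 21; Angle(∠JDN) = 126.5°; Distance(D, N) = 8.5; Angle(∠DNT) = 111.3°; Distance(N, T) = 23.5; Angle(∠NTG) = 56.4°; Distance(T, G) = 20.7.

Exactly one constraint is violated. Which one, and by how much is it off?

Distance(T, G) = 20.7 — off by 7.60.

B = (0.00, 0.00) ✓; BS at -9.500° ✓; |BS| = 10.00 ✓; ∠BSJ = 111.1° ✓; |SJ| = 24.30 ✓; ∠SJD = 116.3° ✓; |JD| = 21.00 ✓; ∠JDN = 126.5° ✓; |DN| = 8.500 ✓; ∠DNT = 111.3° ✓; |NT| = 23.50 ✓; ∠NTG = 56.40° ✓; |TG| = 28.30 ✗.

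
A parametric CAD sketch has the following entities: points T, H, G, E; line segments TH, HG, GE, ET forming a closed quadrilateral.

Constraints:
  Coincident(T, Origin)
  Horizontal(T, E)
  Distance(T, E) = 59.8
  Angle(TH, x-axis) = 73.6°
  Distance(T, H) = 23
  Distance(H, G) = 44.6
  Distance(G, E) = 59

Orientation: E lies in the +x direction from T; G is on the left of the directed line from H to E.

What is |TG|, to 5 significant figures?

65.926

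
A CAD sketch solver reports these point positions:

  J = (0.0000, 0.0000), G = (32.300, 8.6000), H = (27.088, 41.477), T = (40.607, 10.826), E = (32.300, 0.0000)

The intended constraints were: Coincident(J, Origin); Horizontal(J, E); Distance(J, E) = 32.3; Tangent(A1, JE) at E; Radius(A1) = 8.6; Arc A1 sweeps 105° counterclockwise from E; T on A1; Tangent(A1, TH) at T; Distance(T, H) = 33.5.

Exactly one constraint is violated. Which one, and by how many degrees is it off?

Tangent(A1, TH) at T — off by 8.80°.

J = (0.00, 0.00) ✓; J.y = 0.00, E.y = 0.00 ✓; |JE| = 32.30 ✓; ∠(GE, EJ) = 90.00° ✓; |GE| = 8.600 ✓; bearing(G→T) − bearing(G→E) = 105.0° ✓; |GT| = 8.600 ✓; ∠(GT, TH) = 81.20° ✗; |TH| = 33.50 ✓.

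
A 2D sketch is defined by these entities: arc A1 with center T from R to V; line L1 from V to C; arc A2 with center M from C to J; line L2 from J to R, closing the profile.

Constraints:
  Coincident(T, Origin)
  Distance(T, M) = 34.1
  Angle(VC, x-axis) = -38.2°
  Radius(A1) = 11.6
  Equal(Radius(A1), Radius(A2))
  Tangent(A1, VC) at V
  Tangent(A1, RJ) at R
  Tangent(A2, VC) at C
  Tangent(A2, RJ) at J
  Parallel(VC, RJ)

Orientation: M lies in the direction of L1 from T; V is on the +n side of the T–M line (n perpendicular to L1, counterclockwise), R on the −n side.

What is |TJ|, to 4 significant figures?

36.02

Tangency of A1 to both parallel lines with radius 11.6 puts V and R at T ± 11.6·n: V = (7.174, 9.116), R = (-7.174, -9.116). Equal radii place C and J the same way about M: C = M + 11.6·n = (33.97, -11.97), J = M − 11.6·n = (19.62, -30.20). Then |TJ| = |J − T| = 36.02.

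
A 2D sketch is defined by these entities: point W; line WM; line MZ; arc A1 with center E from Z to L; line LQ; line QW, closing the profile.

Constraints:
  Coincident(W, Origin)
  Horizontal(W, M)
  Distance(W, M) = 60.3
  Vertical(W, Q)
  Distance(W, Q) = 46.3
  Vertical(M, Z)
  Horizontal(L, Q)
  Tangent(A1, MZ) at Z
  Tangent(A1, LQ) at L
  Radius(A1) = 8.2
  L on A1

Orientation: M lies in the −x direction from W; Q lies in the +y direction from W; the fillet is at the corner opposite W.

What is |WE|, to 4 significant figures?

64.54

W is at the origin; WM is horizontal with |WM| = 60.3 and M on the −x side, so M = (-60.30, 0.000). W and Q share the same x with |WQ| = 46.3 and Q on the +y side, so Q = (0.000, 46.30). The virtual corner opposite W is at (-60.30, 46.30). Since A1 is tangent to MZ there, EZ ⟂ MZ and the tangent condition forces EL to be normal to LQ, with radius 8.2, so the center E sits 8.2 in from both sides at E = (-52.10, 38.10). Then |WE| = |E − W| = 64.54.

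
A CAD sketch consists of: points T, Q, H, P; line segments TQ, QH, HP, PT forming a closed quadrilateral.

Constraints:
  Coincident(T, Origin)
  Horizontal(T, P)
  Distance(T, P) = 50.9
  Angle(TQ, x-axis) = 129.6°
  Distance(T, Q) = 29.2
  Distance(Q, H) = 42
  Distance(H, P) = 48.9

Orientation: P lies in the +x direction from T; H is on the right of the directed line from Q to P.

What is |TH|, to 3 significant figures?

13.6

Checks: T.y = 0.00, P.y = 0.00 ✓; |QH| = 42.00 ✓; |HP| = 48.90 ✓.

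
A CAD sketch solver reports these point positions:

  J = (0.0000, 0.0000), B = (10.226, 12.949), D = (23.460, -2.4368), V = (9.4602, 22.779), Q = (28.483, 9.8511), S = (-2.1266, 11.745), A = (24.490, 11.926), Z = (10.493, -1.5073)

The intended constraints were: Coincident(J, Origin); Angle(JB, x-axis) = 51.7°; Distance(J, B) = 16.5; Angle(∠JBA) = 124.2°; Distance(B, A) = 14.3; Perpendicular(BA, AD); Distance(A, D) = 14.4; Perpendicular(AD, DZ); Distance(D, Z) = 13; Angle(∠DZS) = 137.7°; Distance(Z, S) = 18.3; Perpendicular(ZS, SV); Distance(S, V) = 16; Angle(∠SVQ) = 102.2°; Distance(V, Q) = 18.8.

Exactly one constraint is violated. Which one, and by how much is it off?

Distance(V, Q) = 18.8 — off by 4.20.

J = (0.00, 0.00) ✓; JB at 51.70° ✓; |JB| = 16.50 ✓; ∠JBA = 124.2° ✓; |BA| = 14.30 ✓; ∠(BA, AD) = 90.00° ✓; |AD| = 14.40 ✓; ∠(AD, DZ) = 90.00° ✓; |DZ| = 13.00 ✓; ∠DZS = 137.7° ✓; |ZS| = 18.30 ✓; ∠(ZS, SV) = 90.00° ✓; |SV| = 16.00 ✓; ∠SVQ = 102.2° ✓; |VQ| = 23.00 ✗.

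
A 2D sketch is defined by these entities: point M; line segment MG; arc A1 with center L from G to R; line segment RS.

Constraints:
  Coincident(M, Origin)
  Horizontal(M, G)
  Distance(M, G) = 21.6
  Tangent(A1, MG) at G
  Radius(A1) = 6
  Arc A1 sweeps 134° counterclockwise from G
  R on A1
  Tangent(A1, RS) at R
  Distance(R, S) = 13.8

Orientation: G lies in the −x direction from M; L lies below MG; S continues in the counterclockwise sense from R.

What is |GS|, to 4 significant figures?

20.77

M is at the origin; MG is horizontal with |MG| = 21.6 and G on the −x side, so G = (-21.60, 0.000). Tangency of A1 to MG means the radius LG is perpendicular to MG, so L = G + (0, -6) = (-21.60, -6.000). On A1, G sits at bearing 90° from L; a 134° counterclockwise sweep puts R at bearing 224°, so R = L + 6.0·(cos 224°, sin 224°) = (-25.92, -10.17). Tangency of A1 to RS means the radius LR is perpendicular to RS, so RS runs along (−sin 224°, cos 224°); with |RS| = 13.8, S = (-16.33, -20.09). Then |GS| = |S − G| = 20.77.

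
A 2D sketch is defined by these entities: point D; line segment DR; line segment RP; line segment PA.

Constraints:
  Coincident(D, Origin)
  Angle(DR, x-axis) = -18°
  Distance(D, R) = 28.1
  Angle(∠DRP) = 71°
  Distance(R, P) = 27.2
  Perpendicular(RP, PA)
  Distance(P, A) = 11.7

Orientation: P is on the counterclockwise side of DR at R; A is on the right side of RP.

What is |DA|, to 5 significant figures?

42.313

∠DRP = 71.0°, so RP runs at -18.0° + (180° − 71.0°) = 91.000° from the x-axis; with |RP| = 27.2, P = R + 27.2·(cos 91.000°, sin 91.000°) = (26.250, 18.512). The perpendicularity gives PA at right angles to RP; with |PA| = 11.7 on the right of RP, A = P + 11.7·(0.99985, 0.017452) = (37.948, 18.717). Then |DA| = |A − D| = 42.313.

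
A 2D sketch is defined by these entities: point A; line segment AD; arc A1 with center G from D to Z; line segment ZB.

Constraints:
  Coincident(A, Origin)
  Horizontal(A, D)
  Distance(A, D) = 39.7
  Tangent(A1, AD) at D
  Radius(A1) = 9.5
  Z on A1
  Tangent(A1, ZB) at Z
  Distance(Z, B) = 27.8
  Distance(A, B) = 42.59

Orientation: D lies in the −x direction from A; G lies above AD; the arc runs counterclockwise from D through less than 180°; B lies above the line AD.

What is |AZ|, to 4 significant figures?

31.33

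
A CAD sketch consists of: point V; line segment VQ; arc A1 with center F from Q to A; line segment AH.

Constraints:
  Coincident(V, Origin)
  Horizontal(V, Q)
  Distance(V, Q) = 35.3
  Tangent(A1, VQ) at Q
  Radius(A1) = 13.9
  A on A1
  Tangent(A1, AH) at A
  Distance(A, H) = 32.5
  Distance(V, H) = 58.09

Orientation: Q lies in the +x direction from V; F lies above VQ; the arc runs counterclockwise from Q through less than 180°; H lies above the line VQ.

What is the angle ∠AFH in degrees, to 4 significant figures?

66.84°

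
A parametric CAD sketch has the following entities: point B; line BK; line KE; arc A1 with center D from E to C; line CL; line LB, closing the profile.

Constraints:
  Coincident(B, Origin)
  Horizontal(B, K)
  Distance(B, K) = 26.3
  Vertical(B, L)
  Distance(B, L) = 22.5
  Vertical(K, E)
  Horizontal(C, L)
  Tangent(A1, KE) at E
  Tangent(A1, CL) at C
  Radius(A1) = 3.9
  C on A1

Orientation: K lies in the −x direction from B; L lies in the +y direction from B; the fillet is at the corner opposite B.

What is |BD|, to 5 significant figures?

29.116

B is at the origin; B and K share the same y with |BK| = 26.3 and K on the −x side, so K = (-26.300, 0.0000). B and L share the same x with |BL| = 22.5 and L on the +y side, so L = (0.0000, 22.500). The virtual corner opposite B is at (-26.300, 22.500). A1 meets KE tangentially, so DE is at right angles to KE and tangency of A1 to CL means the radius DC is perpendicular to CL, with radius 3.9, so the center D sits 3.9 in from both sides at D = (-22.400, 18.600). Then |BD| = |D − B| = 29.116.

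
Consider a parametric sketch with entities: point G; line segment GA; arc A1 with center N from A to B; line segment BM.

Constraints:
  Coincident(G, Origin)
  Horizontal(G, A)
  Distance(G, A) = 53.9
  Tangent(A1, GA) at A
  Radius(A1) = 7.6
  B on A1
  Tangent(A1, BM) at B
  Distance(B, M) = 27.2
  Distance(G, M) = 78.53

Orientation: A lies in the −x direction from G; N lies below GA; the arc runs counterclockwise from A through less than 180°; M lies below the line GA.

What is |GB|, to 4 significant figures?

60.75

G is at the origin; G and A share the same y with |GA| = 53.9 and A on the −x side, so A = (-53.90, 0.000). A1 meets GA tangentially, so NA is at right angles to GA, so N = A + (0, -7.6) = (-53.90, -7.600). Since NB ⟂ BM (tangency), |NM| = √(7.6² + 27.2²) = 28.24 regardless of where B sits on A1. So M lies on both circle(G, 78.53) and circle(N, 28.24); the below-GA intersection is M = (-73.33, -28.09). B is the foot of the tangent from M: B = (-60.62, -4.047).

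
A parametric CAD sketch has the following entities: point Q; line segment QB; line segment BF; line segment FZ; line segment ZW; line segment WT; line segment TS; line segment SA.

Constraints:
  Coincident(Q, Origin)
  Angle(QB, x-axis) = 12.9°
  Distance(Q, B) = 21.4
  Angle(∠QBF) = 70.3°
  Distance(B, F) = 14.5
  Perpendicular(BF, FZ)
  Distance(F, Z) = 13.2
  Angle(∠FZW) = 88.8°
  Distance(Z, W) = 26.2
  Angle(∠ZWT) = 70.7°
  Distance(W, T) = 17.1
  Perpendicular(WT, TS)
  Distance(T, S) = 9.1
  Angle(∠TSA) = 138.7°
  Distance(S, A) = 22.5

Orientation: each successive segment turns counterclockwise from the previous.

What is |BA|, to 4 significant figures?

23.81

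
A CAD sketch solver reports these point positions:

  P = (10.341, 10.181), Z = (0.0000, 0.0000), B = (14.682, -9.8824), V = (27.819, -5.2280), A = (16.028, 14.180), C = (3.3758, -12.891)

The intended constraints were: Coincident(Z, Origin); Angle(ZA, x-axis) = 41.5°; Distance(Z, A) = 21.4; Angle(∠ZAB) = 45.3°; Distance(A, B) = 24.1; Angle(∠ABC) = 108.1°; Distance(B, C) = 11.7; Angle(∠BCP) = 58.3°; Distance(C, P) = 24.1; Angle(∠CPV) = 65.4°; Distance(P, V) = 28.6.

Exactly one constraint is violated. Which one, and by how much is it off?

Distance(P, V) = 28.6 — off by 5.30.

Z = (0.00, 0.00) ✓; ZA at 41.50° ✓; |ZA| = 21.40 ✓; ∠ZAB = 45.30° ✓; |AB| = 24.10 ✓; ∠ABC = 108.1° ✓; |BC| = 11.70 ✓; ∠BCP = 58.30° ✓; |CP| = 24.10 ✓; ∠CPV = 65.40° ✓; |PV| = 23.30 ✗.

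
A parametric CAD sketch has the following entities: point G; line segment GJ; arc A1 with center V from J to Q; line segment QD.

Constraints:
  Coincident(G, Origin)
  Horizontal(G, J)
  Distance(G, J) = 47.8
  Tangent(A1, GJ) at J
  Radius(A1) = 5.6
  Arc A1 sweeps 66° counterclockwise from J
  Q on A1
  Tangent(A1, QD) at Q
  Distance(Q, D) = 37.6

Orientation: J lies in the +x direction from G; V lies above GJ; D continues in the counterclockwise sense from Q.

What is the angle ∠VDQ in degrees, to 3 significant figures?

8.47°

On A1, J sits at bearing -90° from V; a 66° counterclockwise sweep puts Q at bearing -24°, so Q = V + 5.6·(cos -24°, sin -24°) = (52.9, 3.32). A1 meets QD tangentially, so VQ is at right angles to QD, so QD runs along (−sin -24°, cos -24°); with |QD| = 37.6, D = (68.2, 37.7). Then cos ∠VDQ = DV·DQ / (|DV||DQ|), giving 8.47°.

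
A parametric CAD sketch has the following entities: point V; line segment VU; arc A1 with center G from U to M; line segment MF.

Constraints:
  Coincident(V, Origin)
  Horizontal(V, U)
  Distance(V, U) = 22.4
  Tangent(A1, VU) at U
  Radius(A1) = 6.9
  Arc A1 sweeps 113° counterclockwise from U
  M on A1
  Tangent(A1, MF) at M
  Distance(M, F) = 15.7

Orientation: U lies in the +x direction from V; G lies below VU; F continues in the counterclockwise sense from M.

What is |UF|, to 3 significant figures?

24.0

V is at the origin; VU is horizontal with |VU| = 22.4 and U on the +x side, so U = (22.4, 0.00). Since A1 is tangent to VU there, GU ⟂ VU, so G = U + (0, -6.9) = (22.4, -6.90). On A1, U sits at bearing 90° from G; a 113° counterclockwise sweep puts M at bearing 203°, so M = G + 6.9·(cos 203°, sin 203°) = (16.0, -9.60). Tangency of A1 to MF means the radius GM is perpendicular to MF, so MF runs along (−sin 203°, cos 203°); with |MF| = 15.7, F = (22.2, -24.0). Then |UF| = |F − U| = 24.0.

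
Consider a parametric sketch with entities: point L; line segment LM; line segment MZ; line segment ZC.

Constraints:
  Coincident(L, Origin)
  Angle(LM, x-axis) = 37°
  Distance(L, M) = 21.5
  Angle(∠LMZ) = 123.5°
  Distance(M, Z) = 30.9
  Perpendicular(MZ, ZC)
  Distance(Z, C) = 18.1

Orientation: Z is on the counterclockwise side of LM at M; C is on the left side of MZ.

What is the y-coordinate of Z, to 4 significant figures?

43.78

L is at the origin; LM runs at 37.0° with length 21.5, so M = 21.5·(cos 37.0°, sin 37.0°) = (17.17, 12.94). ∠LMZ = 123.5°, so MZ runs at 37.0° + (180° − 123.5°) = 93.50° from the x-axis; with |MZ| = 30.9, Z = M + 30.9·(cos 93.50°, sin 93.50°) = (15.28, 43.78). So Z.y = 43.78.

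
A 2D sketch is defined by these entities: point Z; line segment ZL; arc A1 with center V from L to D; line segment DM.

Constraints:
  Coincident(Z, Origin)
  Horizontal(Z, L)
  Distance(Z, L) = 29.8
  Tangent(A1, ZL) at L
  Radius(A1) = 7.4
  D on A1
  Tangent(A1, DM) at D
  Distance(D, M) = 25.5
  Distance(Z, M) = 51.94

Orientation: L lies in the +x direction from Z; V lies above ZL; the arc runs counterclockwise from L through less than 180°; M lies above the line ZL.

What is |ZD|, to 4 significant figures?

37.59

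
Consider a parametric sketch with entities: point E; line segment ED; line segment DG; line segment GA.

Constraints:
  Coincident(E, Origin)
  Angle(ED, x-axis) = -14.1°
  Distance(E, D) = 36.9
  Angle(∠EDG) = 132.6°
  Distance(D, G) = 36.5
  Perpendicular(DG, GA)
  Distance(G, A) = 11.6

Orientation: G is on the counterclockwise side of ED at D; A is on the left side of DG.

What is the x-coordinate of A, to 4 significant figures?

59.93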